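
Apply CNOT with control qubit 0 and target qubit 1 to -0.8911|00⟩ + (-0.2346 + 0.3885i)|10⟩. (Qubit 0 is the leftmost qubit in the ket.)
-0.8911|00⟩ + (-0.2346 + 0.3885i)|11⟩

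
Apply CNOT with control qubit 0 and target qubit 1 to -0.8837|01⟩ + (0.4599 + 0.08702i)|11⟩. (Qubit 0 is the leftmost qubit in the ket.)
-0.8837|01⟩ + (0.4599 + 0.08702i)|10⟩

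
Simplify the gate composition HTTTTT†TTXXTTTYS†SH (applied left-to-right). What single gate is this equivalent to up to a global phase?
Y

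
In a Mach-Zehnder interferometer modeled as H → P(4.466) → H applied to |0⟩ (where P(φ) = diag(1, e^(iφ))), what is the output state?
(0.378 - 0.4849i)|0⟩ + (0.622 + 0.4849i)|1⟩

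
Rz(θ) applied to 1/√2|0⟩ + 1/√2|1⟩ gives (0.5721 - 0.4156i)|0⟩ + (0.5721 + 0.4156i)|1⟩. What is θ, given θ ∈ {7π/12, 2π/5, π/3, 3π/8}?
2π/5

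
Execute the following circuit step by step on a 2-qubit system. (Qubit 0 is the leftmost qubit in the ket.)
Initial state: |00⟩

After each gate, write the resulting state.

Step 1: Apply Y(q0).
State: i|10⟩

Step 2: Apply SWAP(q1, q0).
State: i|01⟩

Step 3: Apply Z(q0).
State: i|01⟩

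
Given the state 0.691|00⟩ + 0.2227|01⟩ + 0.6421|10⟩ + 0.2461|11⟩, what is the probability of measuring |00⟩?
0.4775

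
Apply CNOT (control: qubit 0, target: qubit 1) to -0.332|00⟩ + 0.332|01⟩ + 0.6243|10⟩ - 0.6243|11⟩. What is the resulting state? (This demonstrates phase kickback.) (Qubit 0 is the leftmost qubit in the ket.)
-0.332|00⟩ + 0.332|01⟩ - 0.6243|10⟩ + 0.6243|11⟩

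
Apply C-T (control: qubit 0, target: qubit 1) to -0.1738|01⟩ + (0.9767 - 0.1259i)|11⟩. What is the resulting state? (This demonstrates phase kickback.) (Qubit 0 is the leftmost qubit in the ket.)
-0.1738|01⟩ + (0.7797 + 0.6016i)|11⟩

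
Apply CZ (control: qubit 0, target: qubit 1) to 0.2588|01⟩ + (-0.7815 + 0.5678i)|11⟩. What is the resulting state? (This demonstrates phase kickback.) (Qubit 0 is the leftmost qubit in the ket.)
0.2588|01⟩ + (0.7815 - 0.5678i)|11⟩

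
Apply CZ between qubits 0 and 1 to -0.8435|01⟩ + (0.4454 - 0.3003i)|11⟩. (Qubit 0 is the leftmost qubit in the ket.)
-0.8435|01⟩ + (-0.4454 + 0.3003i)|11⟩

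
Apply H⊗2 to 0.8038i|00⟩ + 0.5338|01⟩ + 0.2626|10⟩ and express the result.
(0.3982 + 0.4019i)|00⟩ + (-0.1356 + 0.4019i)|01⟩ + (0.1356 + 0.4019i)|10⟩ + (-0.3982 + 0.4019i)|11⟩

H⊗2 gives amp(|y⟩) = (1/2) Σ_x (−1)^(x·y) amp(|x⟩), where x·y is the number of positions in which both x and y have a 1.
|00⟩: (0.8038i + 0.5338 + 0.2626)/2 = (0.3982 + 0.4019i)
|01⟩: (0.8038i - 0.5338 + 0.2626)/2 = (-0.1356 + 0.4019i)
|10⟩: (0.8038i + 0.5338 - 0.2626)/2 = (0.1356 + 0.4019i)
|11⟩: (0.8038i - 0.5338 - 0.2626)/2 = (-0.3982 + 0.4019i)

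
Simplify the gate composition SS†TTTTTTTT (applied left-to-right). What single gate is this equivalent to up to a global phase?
I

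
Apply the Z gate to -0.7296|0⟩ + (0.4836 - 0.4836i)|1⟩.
-0.7296|0⟩ + (-0.4836 + 0.4836i)|1⟩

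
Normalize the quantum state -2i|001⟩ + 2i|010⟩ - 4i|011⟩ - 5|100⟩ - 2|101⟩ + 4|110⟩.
-0.2408i|001⟩ + 0.2408i|010⟩ - 0.4815i|011⟩ - 0.6019|100⟩ - 0.2408|101⟩ + 0.4815|110⟩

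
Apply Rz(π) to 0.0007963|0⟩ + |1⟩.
-0.0007963i|0⟩ + i|1⟩

Rz(π) = [[e^(−iθ/2), 0], [0, e^(iθ/2)]] with e^(±iθ/2) = cos(θ/2) ± i·sin(θ/2); θ = π, cos(θ/2) ≈ 0, sin(θ/2) ≈ 1.
With a = amp(|0⟩) = 0.0007963 and b = amp(|1⟩) = 1:
new amp(|0⟩) = (-i)·a = -0.0007963i
new amp(|1⟩) = (i)·b = i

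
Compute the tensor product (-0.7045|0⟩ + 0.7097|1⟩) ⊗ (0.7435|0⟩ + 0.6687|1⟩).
-0.5238|00⟩ - 0.4711|01⟩ + 0.5277|10⟩ + 0.4746|11⟩

amp(|b₁b₂…⟩) = product of the factor amplitudes for bits b₁, b₂, …; only kets whose every factor amplitude is nonzero survive.
|00⟩: (-0.7045)(0.7435) = -0.5238
|01⟩: (-0.7045)(0.6687) = -0.4711
|10⟩: (0.7097)(0.7435) = 0.5277
|11⟩: (0.7097)(0.6687) = 0.4746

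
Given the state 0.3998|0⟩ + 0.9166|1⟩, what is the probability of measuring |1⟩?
0.8402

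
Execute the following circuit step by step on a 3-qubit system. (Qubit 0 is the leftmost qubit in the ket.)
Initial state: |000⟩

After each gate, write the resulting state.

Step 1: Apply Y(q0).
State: i|100⟩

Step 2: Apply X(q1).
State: i|110⟩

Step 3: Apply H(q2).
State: (1/√2)i|110⟩ + (1/√2)i|111⟩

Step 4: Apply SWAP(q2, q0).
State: (1/√2)i|011⟩ + (1/√2)i|111⟩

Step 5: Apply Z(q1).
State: -(1/√2)i|011⟩ - (1/√2)i|111⟩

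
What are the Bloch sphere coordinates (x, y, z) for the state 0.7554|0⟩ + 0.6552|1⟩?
(0.9899, 0, 0.1413)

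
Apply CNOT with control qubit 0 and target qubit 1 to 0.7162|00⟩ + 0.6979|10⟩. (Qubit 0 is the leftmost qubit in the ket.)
0.7162|00⟩ + 0.6979|11⟩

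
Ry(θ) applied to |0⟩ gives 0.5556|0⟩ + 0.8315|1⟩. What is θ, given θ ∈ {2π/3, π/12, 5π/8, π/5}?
5π/8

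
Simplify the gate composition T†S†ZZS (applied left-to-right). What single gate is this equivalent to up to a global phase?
T†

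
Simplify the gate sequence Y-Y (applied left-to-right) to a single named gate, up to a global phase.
I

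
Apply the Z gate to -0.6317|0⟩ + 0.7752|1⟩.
-0.6317|0⟩ - 0.7752|1⟩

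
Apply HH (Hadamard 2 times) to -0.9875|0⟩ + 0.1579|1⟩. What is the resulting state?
-0.9875|0⟩ + 0.1579|1⟩

H² = I, so an even number of Hadamards cancels: H^2 = I and the state is unchanged.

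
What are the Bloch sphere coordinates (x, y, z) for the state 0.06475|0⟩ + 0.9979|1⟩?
(0.1292, 0, -0.9916)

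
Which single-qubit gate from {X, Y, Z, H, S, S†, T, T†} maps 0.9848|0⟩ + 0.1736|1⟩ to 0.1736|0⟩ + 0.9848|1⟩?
X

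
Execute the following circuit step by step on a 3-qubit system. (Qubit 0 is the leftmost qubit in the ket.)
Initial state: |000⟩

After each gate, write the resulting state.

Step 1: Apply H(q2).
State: 1/√2|000⟩ + 1/√2|001⟩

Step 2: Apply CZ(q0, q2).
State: 1/√2|000⟩ + 1/√2|001⟩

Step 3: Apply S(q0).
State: 1/√2|000⟩ + 1/√2|001⟩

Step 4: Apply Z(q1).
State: 1/√2|000⟩ + 1/√2|001⟩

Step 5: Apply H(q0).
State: 1/2|000⟩ + 1/2|001⟩ + 1/2|100⟩ + 1/2|101⟩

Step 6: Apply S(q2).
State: 1/2|000⟩ + (1/2)i|001⟩ + 1/2|100⟩ + (1/2)i|101⟩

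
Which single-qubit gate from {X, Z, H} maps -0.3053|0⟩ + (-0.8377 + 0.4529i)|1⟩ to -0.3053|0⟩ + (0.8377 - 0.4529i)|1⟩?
Z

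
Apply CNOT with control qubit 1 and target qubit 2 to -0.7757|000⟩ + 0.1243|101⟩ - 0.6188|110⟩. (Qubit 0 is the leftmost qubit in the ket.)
-0.7757|000⟩ + 0.1243|101⟩ - 0.6188|111⟩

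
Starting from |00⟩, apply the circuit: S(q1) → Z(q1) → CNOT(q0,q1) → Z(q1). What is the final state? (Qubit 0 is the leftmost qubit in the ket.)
|00⟩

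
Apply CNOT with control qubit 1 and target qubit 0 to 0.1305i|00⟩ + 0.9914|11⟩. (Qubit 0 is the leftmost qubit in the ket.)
0.1305i|00⟩ + 0.9914|01⟩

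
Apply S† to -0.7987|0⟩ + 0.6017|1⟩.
-0.7987|0⟩ - 0.6017i|1⟩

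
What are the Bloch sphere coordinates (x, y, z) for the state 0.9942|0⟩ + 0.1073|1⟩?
(0.2134, 0, 0.9769)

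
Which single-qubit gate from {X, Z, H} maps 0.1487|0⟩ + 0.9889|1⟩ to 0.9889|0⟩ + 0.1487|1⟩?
X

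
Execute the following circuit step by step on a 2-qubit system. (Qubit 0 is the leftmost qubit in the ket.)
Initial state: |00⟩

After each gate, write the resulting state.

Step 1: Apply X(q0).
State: |10⟩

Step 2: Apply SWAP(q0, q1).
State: |01⟩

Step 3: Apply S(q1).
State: i|01⟩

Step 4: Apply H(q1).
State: (1/√2)i|00⟩ - (1/√2)i|01⟩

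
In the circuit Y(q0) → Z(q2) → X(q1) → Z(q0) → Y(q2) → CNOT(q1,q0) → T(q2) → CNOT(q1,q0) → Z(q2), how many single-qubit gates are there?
7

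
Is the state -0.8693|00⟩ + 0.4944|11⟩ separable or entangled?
Entangled

Writing the state as a|00⟩ + b|01⟩ + c|10⟩ + d|11⟩, it is a product state iff ad − bc = 0.
Here (a, b, c, d) = (-0.8693, 0, 0, 0.4944): ad − bc = (-0.8693)(0.4944) − (0)(0) = -0.4298 ≠ 0, so the state is entangled.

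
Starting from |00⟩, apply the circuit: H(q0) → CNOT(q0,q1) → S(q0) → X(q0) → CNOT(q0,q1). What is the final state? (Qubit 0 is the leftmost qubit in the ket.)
(1/√2)i|01⟩ + 1/√2|11⟩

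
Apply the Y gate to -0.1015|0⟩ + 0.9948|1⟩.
-0.9948i|0⟩ - 0.1015i|1⟩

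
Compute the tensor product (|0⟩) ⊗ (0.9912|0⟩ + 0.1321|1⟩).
0.9912|00⟩ + 0.1321|01⟩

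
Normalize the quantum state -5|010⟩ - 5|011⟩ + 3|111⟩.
-0.6509|010⟩ - 0.6509|011⟩ + 0.3906|111⟩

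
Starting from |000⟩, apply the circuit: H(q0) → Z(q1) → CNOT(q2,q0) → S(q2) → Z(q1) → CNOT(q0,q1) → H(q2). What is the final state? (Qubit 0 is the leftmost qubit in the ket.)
1/2|000⟩ + 1/2|001⟩ + 1/2|110⟩ + 1/2|111⟩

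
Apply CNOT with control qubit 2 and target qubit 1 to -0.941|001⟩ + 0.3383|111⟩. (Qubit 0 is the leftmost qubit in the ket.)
-0.941|011⟩ + 0.3383|101⟩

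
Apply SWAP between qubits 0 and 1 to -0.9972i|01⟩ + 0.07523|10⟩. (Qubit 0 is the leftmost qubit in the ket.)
0.07523|01⟩ - 0.9972i|10⟩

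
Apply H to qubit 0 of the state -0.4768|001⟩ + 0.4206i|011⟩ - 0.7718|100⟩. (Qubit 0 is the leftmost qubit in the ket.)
-0.5457|000⟩ - 0.3371|001⟩ + 0.2974i|011⟩ + 0.5457|100⟩ - 0.3371|101⟩ + 0.2974i|111⟩

H on qubit 0 mixes each pair of kets that differ only in qubit 0: amplitudes (a, b) of (|…0…⟩, |…1…⟩) become ((a + b)/√2, (a − b)/√2). Kets absent from the input have amplitude 0.
(|000⟩, |100⟩): (a, b) = (0, -0.7718) → (-0.5457, 0.5457)
(|001⟩, |101⟩): (a, b) = (-0.4768, 0) → (-0.3371, -0.3371)
(|011⟩, |111⟩): (a, b) = (0.4206i, 0) → (0.2974i, 0.2974i)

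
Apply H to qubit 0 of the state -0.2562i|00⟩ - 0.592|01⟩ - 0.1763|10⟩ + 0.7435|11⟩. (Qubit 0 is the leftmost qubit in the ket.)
(-0.1247 - 0.1812i)|00⟩ + 0.1071|01⟩ + (0.1247 - 0.1812i)|10⟩ - 0.9443|11⟩

H on qubit 0 mixes each pair of kets that differ only in qubit 0: amplitudes (a, b) of (|…0…⟩, |…1…⟩) become ((a + b)/√2, (a − b)/√2). Kets absent from the input have amplitude 0.
(|00⟩, |10⟩): (a, b) = (-0.2562i, -0.1763) → ((-0.1247 - 0.1812i), (0.1247 - 0.1812i))
(|01⟩, |11⟩): (a, b) = (-0.592, 0.7435) → (0.1071, -0.9443)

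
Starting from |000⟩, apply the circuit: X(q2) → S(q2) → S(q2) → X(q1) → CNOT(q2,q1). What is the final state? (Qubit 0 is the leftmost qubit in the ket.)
-|001⟩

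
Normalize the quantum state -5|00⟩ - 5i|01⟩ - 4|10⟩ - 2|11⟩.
-0.5976|00⟩ - 0.5976i|01⟩ - 0.4781|10⟩ - 0.239|11⟩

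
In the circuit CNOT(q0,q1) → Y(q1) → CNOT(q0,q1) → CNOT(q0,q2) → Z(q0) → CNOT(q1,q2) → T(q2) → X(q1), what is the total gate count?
8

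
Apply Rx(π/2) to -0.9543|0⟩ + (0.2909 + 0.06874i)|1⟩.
(-0.6262 - 0.2057i)|0⟩ + (0.2057 + 0.7234i)|1⟩

Rx(π/2) = [[cos(θ/2), −i·sin(θ/2)], [−i·sin(θ/2), cos(θ/2)]]; θ = π/2, cos(θ/2) ≈ 0.707107, sin(θ/2) ≈ 0.707107.
With a = amp(|0⟩) = -0.9543 and b = amp(|1⟩) = (0.2909 + 0.06874i):
new amp(|0⟩) = (0.707107)·a + (-0.707107i)·b = (-0.6262 - 0.2057i)
new amp(|1⟩) = (-0.707107i)·a + (0.707107)·b = (0.2057 + 0.7234i)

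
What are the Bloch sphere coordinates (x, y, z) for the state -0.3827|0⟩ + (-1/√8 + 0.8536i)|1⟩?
(0.2706, -0.6533, -0.7072)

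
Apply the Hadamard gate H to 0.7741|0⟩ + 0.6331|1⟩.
0.995|0⟩ + 0.0997|1⟩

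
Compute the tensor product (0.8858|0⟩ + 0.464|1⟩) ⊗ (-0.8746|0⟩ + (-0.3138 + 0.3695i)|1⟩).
-0.7747|00⟩ + (-0.278 + 0.3273i)|01⟩ - 0.4058|10⟩ + (-0.1456 + 0.1714i)|11⟩

amp(|b₁b₂…⟩) = product of the factor amplitudes for bits b₁, b₂, …; only kets whose every factor amplitude is nonzero survive.
|00⟩: (0.8858)(-0.8746) = -0.7747
|01⟩: (0.8858)(-0.3138 + 0.3695i) = (-0.278 + 0.3273i)
|10⟩: (0.464)(-0.8746) = -0.4058
|11⟩: (0.464)(-0.3138 + 0.3695i) = (-0.1456 + 0.1714i)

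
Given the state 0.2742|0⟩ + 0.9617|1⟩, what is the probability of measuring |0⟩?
0.07519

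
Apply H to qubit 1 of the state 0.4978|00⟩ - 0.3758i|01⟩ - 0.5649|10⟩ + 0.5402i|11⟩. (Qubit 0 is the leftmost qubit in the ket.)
(0.352 - 0.2657i)|00⟩ + (0.352 + 0.2657i)|01⟩ + (-0.3994 + 0.382i)|10⟩ + (-0.3994 - 0.382i)|11⟩

H on qubit 1 mixes each pair of kets that differ only in qubit 1: amplitudes (a, b) of (|…0…⟩, |…1…⟩) become ((a + b)/√2, (a − b)/√2). Kets absent from the input have amplitude 0.
(|00⟩, |01⟩): (a, b) = (0.4978, -0.3758i) → ((0.352 - 0.2657i), (0.352 + 0.2657i))
(|10⟩, |11⟩): (a, b) = (-0.5649, 0.5402i) → ((-0.3994 + 0.382i), (-0.3994 - 0.382i))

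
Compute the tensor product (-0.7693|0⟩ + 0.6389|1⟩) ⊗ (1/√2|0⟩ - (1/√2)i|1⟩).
-0.544|00⟩ + 0.544i|01⟩ + 0.4518|10⟩ - 0.4518i|11⟩

amp(|b₁b₂…⟩) = product of the factor amplitudes for bits b₁, b₂, …; only kets whose every factor amplitude is nonzero survive.
|00⟩: (-0.7693)(1/√2) = -0.544
|01⟩: (-0.7693)(-(1/√2)i) = 0.544i
|10⟩: (0.6389)(1/√2) = 0.4518
|11⟩: (0.6389)(-(1/√2)i) = -0.4518i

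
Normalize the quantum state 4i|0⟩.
i|0⟩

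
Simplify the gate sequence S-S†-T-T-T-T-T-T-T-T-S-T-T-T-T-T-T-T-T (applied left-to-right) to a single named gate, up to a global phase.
S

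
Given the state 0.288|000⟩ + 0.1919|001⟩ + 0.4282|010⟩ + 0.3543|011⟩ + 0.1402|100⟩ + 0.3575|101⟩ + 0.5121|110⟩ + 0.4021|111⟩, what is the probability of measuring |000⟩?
0.08294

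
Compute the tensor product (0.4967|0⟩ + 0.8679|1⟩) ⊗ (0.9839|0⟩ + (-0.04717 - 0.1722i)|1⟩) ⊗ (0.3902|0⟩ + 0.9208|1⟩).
0.1907|000⟩ + 0.45|001⟩ + (-0.009142 - 0.03337i)|010⟩ + (-0.02157 - 0.07876i)|011⟩ + 0.3332|100⟩ + 0.7863|101⟩ + (-0.01597 - 0.05832i)|110⟩ + (-0.0377 - 0.1376i)|111⟩

amp(|b₁b₂…⟩) = product of the factor amplitudes for bits b₁, b₂, …; only kets whose every factor amplitude is nonzero survive.
|000⟩: (0.4967)(0.9839)(0.3902) = 0.1907
|001⟩: (0.4967)(0.9839)(0.9208) = 0.45
|010⟩: (0.4967)(-0.04717 - 0.1722i)(0.3902) = (-0.009142 - 0.03337i)
|011⟩: (0.4967)(-0.04717 - 0.1722i)(0.9208) = (-0.02157 - 0.07876i)
|100⟩: (0.8679)(0.9839)(0.3902) = 0.3332
|101⟩: (0.8679)(0.9839)(0.9208) = 0.7863
|110⟩: (0.8679)(-0.04717 - 0.1722i)(0.3902) = (-0.01597 - 0.05832i)
|111⟩: (0.8679)(-0.04717 - 0.1722i)(0.9208) = (-0.0377 - 0.1376i)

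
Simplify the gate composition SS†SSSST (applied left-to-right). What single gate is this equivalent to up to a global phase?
T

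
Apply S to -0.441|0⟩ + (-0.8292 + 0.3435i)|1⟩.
-0.441|0⟩ + (-0.3435 - 0.8292i)|1⟩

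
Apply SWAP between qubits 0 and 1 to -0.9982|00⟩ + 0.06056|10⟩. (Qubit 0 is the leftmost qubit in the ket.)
-0.9982|00⟩ + 0.06056|01⟩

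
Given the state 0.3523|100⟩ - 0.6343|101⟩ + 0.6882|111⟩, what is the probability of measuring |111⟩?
0.4736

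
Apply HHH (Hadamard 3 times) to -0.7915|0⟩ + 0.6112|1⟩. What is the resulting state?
-0.1275|0⟩ - 0.9919|1⟩

H² = I, so H^3 = H: a single Hadamard. With (a, b) = (-0.7915, 0.6112), H gives ((a + b)/√2, (a − b)/√2) = (-0.1275, -0.9919).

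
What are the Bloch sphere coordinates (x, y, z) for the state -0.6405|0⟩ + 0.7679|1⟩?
(-0.9837, 0, -0.1794)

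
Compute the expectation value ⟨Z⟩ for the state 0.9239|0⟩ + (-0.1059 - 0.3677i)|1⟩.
0.7072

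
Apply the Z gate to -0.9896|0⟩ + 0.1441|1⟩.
-0.9896|0⟩ - 0.1441|1⟩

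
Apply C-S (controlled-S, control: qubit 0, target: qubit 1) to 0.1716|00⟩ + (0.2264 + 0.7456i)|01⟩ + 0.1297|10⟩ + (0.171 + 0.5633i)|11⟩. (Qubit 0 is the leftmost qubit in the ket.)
0.1716|00⟩ + (0.2264 + 0.7456i)|01⟩ + 0.1297|10⟩ + (-0.5633 + 0.171i)|11⟩

C-S leaves the control-|0⟩ kets |00⟩, |01⟩ unchanged and applies S to qubit 1 on the control-|1⟩ pair (|10⟩, |11⟩).
S = [[1, 0], [0, i]].
With a = amp(|10⟩) = 0.1297 and b = amp(|11⟩) = (0.171 + 0.5633i):
new amp(|10⟩) = (1)·a = 0.1297
new amp(|11⟩) = (i)·b = (-0.5633 + 0.171i)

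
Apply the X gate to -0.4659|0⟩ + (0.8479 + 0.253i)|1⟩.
(0.8479 + 0.253i)|0⟩ - 0.4659|1⟩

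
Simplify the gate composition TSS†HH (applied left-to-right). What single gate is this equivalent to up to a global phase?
T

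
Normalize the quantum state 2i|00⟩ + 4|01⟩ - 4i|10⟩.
0.3333i|00⟩ + 0.6667|01⟩ - 0.6667i|10⟩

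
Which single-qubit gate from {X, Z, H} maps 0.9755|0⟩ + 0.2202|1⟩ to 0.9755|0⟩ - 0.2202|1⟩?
Z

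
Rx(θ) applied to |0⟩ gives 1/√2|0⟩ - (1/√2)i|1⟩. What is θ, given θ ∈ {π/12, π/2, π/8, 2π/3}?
π/2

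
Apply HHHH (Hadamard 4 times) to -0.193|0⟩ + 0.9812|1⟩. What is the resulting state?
-0.193|0⟩ + 0.9812|1⟩

H² = I, so an even number of Hadamards cancels: H^4 = I and the state is unchanged.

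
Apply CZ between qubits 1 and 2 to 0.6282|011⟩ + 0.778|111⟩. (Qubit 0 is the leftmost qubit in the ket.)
-0.6282|011⟩ - 0.778|111⟩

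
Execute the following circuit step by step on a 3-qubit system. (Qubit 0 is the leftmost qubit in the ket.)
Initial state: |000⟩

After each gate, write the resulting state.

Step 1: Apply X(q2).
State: |001⟩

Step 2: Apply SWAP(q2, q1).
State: |010⟩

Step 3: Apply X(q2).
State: |011⟩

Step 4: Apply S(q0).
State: |011⟩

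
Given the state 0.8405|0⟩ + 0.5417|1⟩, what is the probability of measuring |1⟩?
0.2934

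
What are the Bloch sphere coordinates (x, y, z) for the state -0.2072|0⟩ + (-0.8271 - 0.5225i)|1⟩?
(0.3428, 0.2165, -0.9142)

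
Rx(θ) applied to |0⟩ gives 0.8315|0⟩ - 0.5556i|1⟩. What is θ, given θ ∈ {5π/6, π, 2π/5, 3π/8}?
3π/8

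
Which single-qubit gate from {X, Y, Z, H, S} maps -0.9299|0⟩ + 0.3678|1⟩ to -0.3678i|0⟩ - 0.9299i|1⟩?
Y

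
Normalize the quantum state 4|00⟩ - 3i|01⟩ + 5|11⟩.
0.5657|00⟩ - 0.4243i|01⟩ + 1/√2|11⟩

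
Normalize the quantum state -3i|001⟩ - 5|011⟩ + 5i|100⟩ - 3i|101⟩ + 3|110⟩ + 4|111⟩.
-0.3111i|001⟩ - 0.5185|011⟩ + 0.5185i|100⟩ - 0.3111i|101⟩ + 0.3111|110⟩ + 0.4148|111⟩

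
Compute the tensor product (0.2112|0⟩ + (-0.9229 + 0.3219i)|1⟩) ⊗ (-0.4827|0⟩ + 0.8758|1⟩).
-0.1019|00⟩ + 0.185|01⟩ + (0.4455 - 0.1554i)|10⟩ + (-0.8083 + 0.2819i)|11⟩

amp(|b₁b₂…⟩) = product of the factor amplitudes for bits b₁, b₂, …; only kets whose every factor amplitude is nonzero survive.
|00⟩: (0.2112)(-0.4827) = -0.1019
|01⟩: (0.2112)(0.8758) = 0.185
|10⟩: (-0.9229 + 0.3219i)(-0.4827) = (0.4455 - 0.1554i)
|11⟩: (-0.9229 + 0.3219i)(0.8758) = (-0.8083 + 0.2819i)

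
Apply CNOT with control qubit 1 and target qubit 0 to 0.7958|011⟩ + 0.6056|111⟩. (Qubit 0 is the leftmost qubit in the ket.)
0.6056|011⟩ + 0.7958|111⟩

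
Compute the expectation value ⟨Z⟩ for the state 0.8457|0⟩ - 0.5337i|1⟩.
0.4304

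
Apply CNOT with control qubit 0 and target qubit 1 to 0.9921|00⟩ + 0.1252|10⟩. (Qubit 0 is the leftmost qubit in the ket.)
0.9921|00⟩ + 0.1252|11⟩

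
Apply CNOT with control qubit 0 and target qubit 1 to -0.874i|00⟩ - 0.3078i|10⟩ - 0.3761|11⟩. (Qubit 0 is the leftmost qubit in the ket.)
-0.874i|00⟩ - 0.3761|10⟩ - 0.3078i|11⟩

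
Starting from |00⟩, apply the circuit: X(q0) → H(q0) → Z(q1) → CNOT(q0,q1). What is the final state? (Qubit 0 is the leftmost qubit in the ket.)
1/√2|00⟩ - 1/√2|11⟩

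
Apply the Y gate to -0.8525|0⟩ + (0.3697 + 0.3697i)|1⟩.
(0.3697 - 0.3697i)|0⟩ - 0.8525i|1⟩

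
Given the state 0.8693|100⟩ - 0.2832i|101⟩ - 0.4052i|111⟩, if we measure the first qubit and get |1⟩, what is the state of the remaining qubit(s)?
0.8693|00⟩ - 0.2832i|01⟩ - 0.4052i|11⟩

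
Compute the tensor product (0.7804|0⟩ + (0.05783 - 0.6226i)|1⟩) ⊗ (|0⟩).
0.7804|00⟩ + (0.05783 - 0.6226i)|10⟩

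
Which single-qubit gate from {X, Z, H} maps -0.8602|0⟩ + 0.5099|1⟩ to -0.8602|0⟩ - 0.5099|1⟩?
Z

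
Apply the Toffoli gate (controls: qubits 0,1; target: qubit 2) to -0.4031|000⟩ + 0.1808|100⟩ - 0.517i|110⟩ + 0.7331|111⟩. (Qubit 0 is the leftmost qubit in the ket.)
-0.4031|000⟩ + 0.1808|100⟩ + 0.7331|110⟩ - 0.517i|111⟩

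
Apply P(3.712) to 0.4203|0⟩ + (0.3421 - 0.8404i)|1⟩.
0.4203|0⟩ + (-0.7417 + 0.5226i)|1⟩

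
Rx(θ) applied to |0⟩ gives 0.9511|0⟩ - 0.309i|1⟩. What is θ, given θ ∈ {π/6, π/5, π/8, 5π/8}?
π/5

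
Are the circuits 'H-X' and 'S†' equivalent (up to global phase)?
No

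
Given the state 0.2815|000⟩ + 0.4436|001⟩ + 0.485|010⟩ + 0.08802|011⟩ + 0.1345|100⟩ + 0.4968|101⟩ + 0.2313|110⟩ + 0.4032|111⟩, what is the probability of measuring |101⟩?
0.2468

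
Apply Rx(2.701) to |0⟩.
0.2185|0⟩ - 0.9758i|1⟩

Rx(2.701) = [[cos(θ/2), −i·sin(θ/2)], [−i·sin(θ/2), cos(θ/2)]]; θ = 2.701, cos(θ/2) ≈ 0.218519, sin(θ/2) ≈ 0.975833.
With a = amp(|0⟩) = 1 and b = amp(|1⟩) = 0:
new amp(|0⟩) = (0.218519)·a + (-0.975833i)·b = 0.2185
new amp(|1⟩) = (-0.975833i)·a + (0.218519)·b = -0.9758i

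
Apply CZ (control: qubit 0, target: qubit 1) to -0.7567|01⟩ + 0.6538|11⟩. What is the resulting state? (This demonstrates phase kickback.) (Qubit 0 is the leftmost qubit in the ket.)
-0.7567|01⟩ - 0.6538|11⟩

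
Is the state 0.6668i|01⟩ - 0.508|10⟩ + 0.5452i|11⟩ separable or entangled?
Entangled

Writing the state as a|00⟩ + b|01⟩ + c|10⟩ + d|11⟩, it is a product state iff ad − bc = 0.
Here (a, b, c, d) = (0, 0.6668i, -0.508, 0.5452i): ad − bc = (0)(0.5452i) − (0.6668i)(-0.508) = 0.3387i ≠ 0, so the state is entangled.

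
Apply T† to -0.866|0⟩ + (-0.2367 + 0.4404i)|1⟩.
-0.866|0⟩ + (0.144 + 0.4788i)|1⟩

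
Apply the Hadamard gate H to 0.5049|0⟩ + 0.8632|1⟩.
0.9674|0⟩ - 0.2534|1⟩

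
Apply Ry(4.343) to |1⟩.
-0.8249|0⟩ - 0.5652|1⟩

Ry(4.343) = [[cos(θ/2), −sin(θ/2)], [sin(θ/2), cos(θ/2)]]; θ = 4.343, cos(θ/2) ≈ -0.565223, sin(θ/2) ≈ 0.824938.
With a = amp(|0⟩) = 0 and b = amp(|1⟩) = 1:
new amp(|0⟩) = (-0.565223)·a + (-0.824938)·b = -0.8249
new amp(|1⟩) = (0.824938)·a + (-0.565223)·b = -0.5652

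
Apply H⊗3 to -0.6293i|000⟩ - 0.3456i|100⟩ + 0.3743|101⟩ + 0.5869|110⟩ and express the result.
(0.3398 - 0.3447i)|000⟩ + (0.07517 - 0.3447i)|001⟩ + (-0.07517 - 0.3447i)|010⟩ + (-0.3398 - 0.3447i)|011⟩ + (-0.3398 - 0.1003i)|100⟩ + (-0.07517 - 0.1003i)|101⟩ + (0.07517 - 0.1003i)|110⟩ + (0.3398 - 0.1003i)|111⟩

H⊗3 gives amp(|y⟩) = (1/2√2) Σ_x (−1)^(x·y) amp(|x⟩), where x·y is the number of positions in which both x and y have a 1.
|000⟩: (-0.6293i - 0.3456i + 0.3743 + 0.5869)/(2√2) = (0.3398 - 0.3447i)
|001⟩: (-0.6293i - 0.3456i - 0.3743 + 0.5869)/(2√2) = (0.07517 - 0.3447i)
|010⟩: (-0.6293i - 0.3456i + 0.3743 - 0.5869)/(2√2) = (-0.07517 - 0.3447i)
|011⟩: (-0.6293i - 0.3456i - 0.3743 - 0.5869)/(2√2) = (-0.3398 - 0.3447i)
|100⟩: (-0.6293i + 0.3456i - 0.3743 - 0.5869)/(2√2) = (-0.3398 - 0.1003i)
|101⟩: (-0.6293i + 0.3456i + 0.3743 - 0.5869)/(2√2) = (-0.07517 - 0.1003i)
|110⟩: (-0.6293i + 0.3456i - 0.3743 + 0.5869)/(2√2) = (0.07517 - 0.1003i)
|111⟩: (-0.6293i + 0.3456i + 0.3743 + 0.5869)/(2√2) = (0.3398 - 0.1003i)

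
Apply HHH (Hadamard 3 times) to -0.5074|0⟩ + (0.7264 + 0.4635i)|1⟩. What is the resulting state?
(0.1549 + 0.3277i)|0⟩ + (-0.8724 - 0.3277i)|1⟩

H² = I, so H^3 = H: a single Hadamard. With (a, b) = (-0.5074, (0.7264 + 0.4635i)), H gives ((a + b)/√2, (a − b)/√2) = ((0.1549 + 0.3277i), (-0.8724 - 0.3277i)).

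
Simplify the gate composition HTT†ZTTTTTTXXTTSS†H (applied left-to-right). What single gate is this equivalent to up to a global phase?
X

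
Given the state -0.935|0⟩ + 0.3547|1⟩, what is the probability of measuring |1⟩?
0.1258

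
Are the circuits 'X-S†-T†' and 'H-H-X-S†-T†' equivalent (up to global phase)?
Yes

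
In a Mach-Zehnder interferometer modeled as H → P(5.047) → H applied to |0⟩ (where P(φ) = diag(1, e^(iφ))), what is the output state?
(0.6642 - 0.4723i)|0⟩ + (0.3358 + 0.4723i)|1⟩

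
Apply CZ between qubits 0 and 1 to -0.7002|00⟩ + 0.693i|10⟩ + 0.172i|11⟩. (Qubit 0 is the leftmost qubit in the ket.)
-0.7002|00⟩ + 0.693i|10⟩ - 0.172i|11⟩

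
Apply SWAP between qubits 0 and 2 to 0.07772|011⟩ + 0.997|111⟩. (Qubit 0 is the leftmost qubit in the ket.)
0.07772|110⟩ + 0.997|111⟩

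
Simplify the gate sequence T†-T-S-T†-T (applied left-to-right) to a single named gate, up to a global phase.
S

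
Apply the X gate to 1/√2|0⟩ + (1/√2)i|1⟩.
(1/√2)i|0⟩ + 1/√2|1⟩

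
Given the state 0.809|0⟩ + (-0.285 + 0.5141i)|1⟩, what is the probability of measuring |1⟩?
0.3455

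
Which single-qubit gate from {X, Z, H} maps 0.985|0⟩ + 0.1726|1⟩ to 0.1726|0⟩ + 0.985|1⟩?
X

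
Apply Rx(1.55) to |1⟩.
-0.6997i|0⟩ + 0.7144|1⟩

Rx(1.55) = [[cos(θ/2), −i·sin(θ/2)], [−i·sin(θ/2), cos(θ/2)]]; θ = 1.55, cos(θ/2) ≈ 0.714421, sin(θ/2) ≈ 0.699716.
With a = amp(|0⟩) = 0 and b = amp(|1⟩) = 1:
new amp(|0⟩) = (0.714421)·a + (-0.699716i)·b = -0.6997i
new amp(|1⟩) = (-0.699716i)·a + (0.714421)·b = 0.7144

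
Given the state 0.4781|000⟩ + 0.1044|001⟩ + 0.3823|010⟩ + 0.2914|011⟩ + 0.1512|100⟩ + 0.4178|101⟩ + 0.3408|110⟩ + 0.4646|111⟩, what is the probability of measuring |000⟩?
0.2286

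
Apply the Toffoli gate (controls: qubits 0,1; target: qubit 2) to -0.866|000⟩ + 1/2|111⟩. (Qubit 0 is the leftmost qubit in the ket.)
-0.866|000⟩ + 1/2|110⟩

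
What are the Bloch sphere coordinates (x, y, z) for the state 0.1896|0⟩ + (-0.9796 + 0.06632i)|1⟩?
(-0.3715, 0.02515, -0.9281)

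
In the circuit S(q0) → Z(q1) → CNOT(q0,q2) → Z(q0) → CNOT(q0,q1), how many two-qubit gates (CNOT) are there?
2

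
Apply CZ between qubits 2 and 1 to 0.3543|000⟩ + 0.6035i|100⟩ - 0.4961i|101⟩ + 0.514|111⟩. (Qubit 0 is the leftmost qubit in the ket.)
0.3543|000⟩ + 0.6035i|100⟩ - 0.4961i|101⟩ - 0.514|111⟩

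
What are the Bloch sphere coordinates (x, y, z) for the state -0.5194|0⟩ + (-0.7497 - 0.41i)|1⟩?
(0.7788, 0.4259, -0.4604)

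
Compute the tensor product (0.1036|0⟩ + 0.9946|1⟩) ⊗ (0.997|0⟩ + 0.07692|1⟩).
0.1033|00⟩ + 0.007969|01⟩ + 0.9916|10⟩ + 0.0765|11⟩

amp(|b₁b₂…⟩) = product of the factor amplitudes for bits b₁, b₂, …; only kets whose every factor amplitude is nonzero survive.
|00⟩: (0.1036)(0.997) = 0.1033
|01⟩: (0.1036)(0.07692) = 0.007969
|10⟩: (0.9946)(0.997) = 0.9916
|11⟩: (0.9946)(0.07692) = 0.0765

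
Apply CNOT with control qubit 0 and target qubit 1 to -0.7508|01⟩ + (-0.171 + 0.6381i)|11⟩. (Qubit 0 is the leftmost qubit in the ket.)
-0.7508|01⟩ + (-0.171 + 0.6381i)|10⟩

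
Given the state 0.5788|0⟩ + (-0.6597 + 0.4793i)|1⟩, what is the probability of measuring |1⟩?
0.6649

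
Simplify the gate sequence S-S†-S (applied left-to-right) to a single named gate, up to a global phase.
S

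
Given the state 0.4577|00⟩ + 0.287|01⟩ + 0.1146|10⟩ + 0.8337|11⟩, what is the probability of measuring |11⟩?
0.6951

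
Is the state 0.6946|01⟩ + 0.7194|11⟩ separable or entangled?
Separable

Writing the state as a|00⟩ + b|01⟩ + c|10⟩ + d|11⟩, it is a product state iff ad − bc = 0.
Here (a, b, c, d) = (0, 0.6946, 0, 0.7194): ad − bc = (0)(0.7194) − (0.6946)(0) = 0, so the state is separable.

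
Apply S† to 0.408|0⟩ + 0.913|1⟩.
0.408|0⟩ - 0.913i|1⟩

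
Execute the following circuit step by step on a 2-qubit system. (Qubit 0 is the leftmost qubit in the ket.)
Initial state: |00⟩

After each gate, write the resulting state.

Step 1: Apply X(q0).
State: |10⟩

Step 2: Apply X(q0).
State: |00⟩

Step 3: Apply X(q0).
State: |10⟩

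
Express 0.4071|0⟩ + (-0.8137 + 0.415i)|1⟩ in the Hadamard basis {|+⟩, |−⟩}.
(-0.2875 + 0.2934i)|+⟩ + (0.8632 - 0.2934i)|−⟩

With |ψ⟩ = α|0⟩ + β|1⟩, the Hadamard-basis coefficients are ⟨+|ψ⟩ = (α + β)/√2 and ⟨−|ψ⟩ = (α − β)/√2.
Here α = 0.4071, β = (-0.8137 + 0.415i): (α + β)/√2 = (-0.2875 + 0.2934i), (α − β)/√2 = (0.8632 - 0.2934i).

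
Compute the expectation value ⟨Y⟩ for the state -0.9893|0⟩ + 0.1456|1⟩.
0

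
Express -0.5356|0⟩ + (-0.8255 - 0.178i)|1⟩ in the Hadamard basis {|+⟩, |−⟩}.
(-0.9624 - 0.1259i)|+⟩ + (0.205 + 0.1259i)|−⟩

With |ψ⟩ = α|0⟩ + β|1⟩, the Hadamard-basis coefficients are ⟨+|ψ⟩ = (α + β)/√2 and ⟨−|ψ⟩ = (α − β)/√2.
Here α = -0.5356, β = (-0.8255 - 0.178i): (α + β)/√2 = (-0.9624 - 0.1259i), (α − β)/√2 = (0.205 + 0.1259i).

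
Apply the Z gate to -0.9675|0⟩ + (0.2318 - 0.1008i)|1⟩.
-0.9675|0⟩ + (-0.2318 + 0.1008i)|1⟩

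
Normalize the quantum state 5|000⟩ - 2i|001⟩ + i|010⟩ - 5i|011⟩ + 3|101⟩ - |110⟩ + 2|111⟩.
0.6019|000⟩ - 0.2408i|001⟩ + 0.1204i|010⟩ - 0.6019i|011⟩ + 0.3612|101⟩ - 0.1204|110⟩ + 0.2408|111⟩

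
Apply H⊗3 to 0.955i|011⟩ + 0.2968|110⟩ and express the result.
(0.1049 + 0.3376i)|000⟩ + (0.1049 - 0.3376i)|001⟩ + (-0.1049 - 0.3376i)|010⟩ + (-0.1049 + 0.3376i)|011⟩ + (-0.1049 + 0.3376i)|100⟩ + (-0.1049 - 0.3376i)|101⟩ + (0.1049 - 0.3376i)|110⟩ + (0.1049 + 0.3376i)|111⟩

H⊗3 gives amp(|y⟩) = (1/2√2) Σ_x (−1)^(x·y) amp(|x⟩), where x·y is the number of positions in which both x and y have a 1.
|000⟩: (0.955i + 0.2968)/(2√2) = (0.1049 + 0.3376i)
|001⟩: (-0.955i + 0.2968)/(2√2) = (0.1049 - 0.3376i)
|010⟩: (-0.955i - 0.2968)/(2√2) = (-0.1049 - 0.3376i)
|011⟩: (0.955i - 0.2968)/(2√2) = (-0.1049 + 0.3376i)
|100⟩: (0.955i - 0.2968)/(2√2) = (-0.1049 + 0.3376i)
|101⟩: (-0.955i - 0.2968)/(2√2) = (-0.1049 - 0.3376i)
|110⟩: (-0.955i + 0.2968)/(2√2) = (0.1049 - 0.3376i)
|111⟩: (0.955i + 0.2968)/(2√2) = (0.1049 + 0.3376i)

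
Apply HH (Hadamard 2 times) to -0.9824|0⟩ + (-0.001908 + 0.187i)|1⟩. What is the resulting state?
-0.9824|0⟩ + (-0.001908 + 0.187i)|1⟩

H² = I, so an even number of Hadamards cancels: H^2 = I and the state is unchanged.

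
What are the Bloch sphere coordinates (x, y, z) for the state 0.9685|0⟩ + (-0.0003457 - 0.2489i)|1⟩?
(-0.0006696, -0.4821, 0.876)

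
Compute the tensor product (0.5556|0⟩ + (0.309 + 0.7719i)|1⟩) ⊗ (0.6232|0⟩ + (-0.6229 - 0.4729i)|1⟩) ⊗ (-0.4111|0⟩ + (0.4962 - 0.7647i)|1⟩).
-0.1423|000⟩ + (0.1718 - 0.2648i)|001⟩ + (0.1423 + 0.108i)|010⟩ + (-0.3726 + 0.1343i)|011⟩ + (-0.07917 - 0.1978i)|100⟩ + (0.4634 + 0.09144i)|101⟩ + (-0.07094 + 0.2577i)|110⟩ + (-0.3938 - 0.443i)|111⟩

amp(|b₁b₂…⟩) = product of the factor amplitudes for bits b₁, b₂, …; only kets whose every factor amplitude is nonzero survive.
|000⟩: (0.5556)(0.6232)(-0.4111) = -0.1423
|001⟩: (0.5556)(0.6232)(0.4962 - 0.7647i) = (0.1718 - 0.2648i)
|010⟩: (0.5556)(-0.6229 - 0.4729i)(-0.4111) = (0.1423 + 0.108i)
|011⟩: (0.5556)(-0.6229 - 0.4729i)(0.4962 - 0.7647i) = (-0.3726 + 0.1343i)
|100⟩: (0.309 + 0.7719i)(0.6232)(-0.4111) = (-0.07917 - 0.1978i)
|101⟩: (0.309 + 0.7719i)(0.6232)(0.4962 - 0.7647i) = (0.4634 + 0.09144i)
|110⟩: (0.309 + 0.7719i)(-0.6229 - 0.4729i)(-0.4111) = (-0.07094 + 0.2577i)
|111⟩: (0.309 + 0.7719i)(-0.6229 - 0.4729i)(0.4962 - 0.7647i) = (-0.3938 - 0.443i)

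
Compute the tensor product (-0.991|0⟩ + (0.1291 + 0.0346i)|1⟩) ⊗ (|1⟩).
-0.991|01⟩ + (0.1291 + 0.0346i)|11⟩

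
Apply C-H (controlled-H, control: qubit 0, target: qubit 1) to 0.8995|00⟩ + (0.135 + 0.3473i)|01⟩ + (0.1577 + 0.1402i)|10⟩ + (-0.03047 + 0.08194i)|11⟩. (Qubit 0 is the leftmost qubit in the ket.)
0.8995|00⟩ + (0.135 + 0.3473i)|01⟩ + (0.08997 + 0.1571i)|10⟩ + (0.1331 + 0.0412i)|11⟩

C-H leaves the control-|0⟩ kets |00⟩, |01⟩ unchanged and applies H to qubit 1 on the control-|1⟩ pair (|10⟩, |11⟩).
H = [[1/√2, 1/√2], [1/√2, -1/√2]].
With a = amp(|10⟩) = (0.1577 + 0.1402i) and b = amp(|11⟩) = (-0.03047 + 0.08194i):
new amp(|10⟩) = (1/√2)·a + (1/√2)·b = (0.08997 + 0.1571i)
new amp(|11⟩) = (1/√2)·a + (-1/√2)·b = (0.1331 + 0.0412i)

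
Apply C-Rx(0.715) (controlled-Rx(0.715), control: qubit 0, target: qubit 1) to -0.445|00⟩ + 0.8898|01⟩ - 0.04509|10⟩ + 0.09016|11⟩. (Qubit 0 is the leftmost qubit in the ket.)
-0.445|00⟩ + 0.8898|01⟩ + (-0.04224 - 0.03155i)|10⟩ + (0.08446 + 0.01578i)|11⟩

C-Rx(0.715) leaves the control-|0⟩ kets |00⟩, |01⟩ unchanged and applies Rx(0.715) to qubit 1 on the control-|1⟩ pair (|10⟩, |11⟩).
Rx(0.715) = [[cos(θ/2), −i·sin(θ/2)], [−i·sin(θ/2), cos(θ/2)]]; θ = 0.715, cos(θ/2) ≈ 0.936775, sin(θ/2) ≈ 0.349933.
With a = amp(|10⟩) = -0.04509 and b = amp(|11⟩) = 0.09016:
new amp(|10⟩) = (0.936775)·a + (-0.349933i)·b = (-0.04224 - 0.03155i)
new amp(|11⟩) = (-0.349933i)·a + (0.936775)·b = (0.08446 + 0.01578i)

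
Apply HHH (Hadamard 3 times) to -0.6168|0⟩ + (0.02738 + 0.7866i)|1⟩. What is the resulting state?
(-0.4168 + 0.5562i)|0⟩ + (-0.4555 - 0.5562i)|1⟩

H² = I, so H^3 = H: a single Hadamard. With (a, b) = (-0.6168, (0.02738 + 0.7866i)), H gives ((a + b)/√2, (a − b)/√2) = ((-0.4168 + 0.5562i), (-0.4555 - 0.5562i)).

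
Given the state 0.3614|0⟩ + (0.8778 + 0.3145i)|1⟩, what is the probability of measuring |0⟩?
0.1306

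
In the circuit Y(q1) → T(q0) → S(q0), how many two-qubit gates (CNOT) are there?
0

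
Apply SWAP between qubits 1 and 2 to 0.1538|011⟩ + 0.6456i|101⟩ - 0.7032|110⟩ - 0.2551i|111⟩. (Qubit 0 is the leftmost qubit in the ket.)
0.1538|011⟩ - 0.7032|101⟩ + 0.6456i|110⟩ - 0.2551i|111⟩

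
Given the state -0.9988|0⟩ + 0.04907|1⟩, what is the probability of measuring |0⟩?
0.9976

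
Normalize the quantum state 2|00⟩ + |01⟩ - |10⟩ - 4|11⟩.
0.4264|00⟩ + 0.2132|01⟩ - 0.2132|10⟩ - 0.8528|11⟩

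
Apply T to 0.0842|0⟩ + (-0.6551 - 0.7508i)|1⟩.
0.0842|0⟩ + (0.06767 - 0.9941i)|1⟩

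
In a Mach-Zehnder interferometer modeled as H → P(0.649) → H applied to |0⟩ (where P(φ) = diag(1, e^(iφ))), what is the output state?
(0.8983 + 0.3022i)|0⟩ + (0.1017 - 0.3022i)|1⟩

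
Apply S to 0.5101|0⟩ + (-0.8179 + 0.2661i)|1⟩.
0.5101|0⟩ + (-0.2661 - 0.8179i)|1⟩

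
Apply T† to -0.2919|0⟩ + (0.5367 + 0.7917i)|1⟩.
-0.2919|0⟩ + (0.9393 + 0.1803i)|1⟩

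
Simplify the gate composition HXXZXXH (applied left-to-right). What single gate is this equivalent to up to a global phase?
X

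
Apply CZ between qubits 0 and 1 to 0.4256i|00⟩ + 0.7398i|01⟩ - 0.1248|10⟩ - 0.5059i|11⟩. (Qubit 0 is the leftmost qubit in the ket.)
0.4256i|00⟩ + 0.7398i|01⟩ - 0.1248|10⟩ + 0.5059i|11⟩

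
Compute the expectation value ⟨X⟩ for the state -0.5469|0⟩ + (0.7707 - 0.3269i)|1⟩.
-0.843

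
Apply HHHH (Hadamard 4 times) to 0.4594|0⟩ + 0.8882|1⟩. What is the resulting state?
0.4594|0⟩ + 0.8882|1⟩

H² = I, so an even number of Hadamards cancels: H^4 = I and the state is unchanged.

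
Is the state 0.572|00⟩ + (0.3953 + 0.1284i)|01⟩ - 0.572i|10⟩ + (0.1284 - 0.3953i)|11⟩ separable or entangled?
Separable

Writing the state as a|00⟩ + b|01⟩ + c|10⟩ + d|11⟩, it is a product state iff ad − bc = 0.
Here (a, b, c, d) = (0.572, (0.3953 + 0.1284i), -0.572i, (0.1284 - 0.3953i)): ad − bc = (0.572)(0.1284 - 0.3953i) − (0.3953 + 0.1284i)(-0.572i) = 0, so the state is separable.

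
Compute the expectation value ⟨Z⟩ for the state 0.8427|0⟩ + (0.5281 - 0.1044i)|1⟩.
0.4204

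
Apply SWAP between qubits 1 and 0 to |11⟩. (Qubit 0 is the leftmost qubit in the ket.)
|11⟩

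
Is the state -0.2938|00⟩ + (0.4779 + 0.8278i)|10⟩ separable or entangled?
Separable

Writing the state as a|00⟩ + b|01⟩ + c|10⟩ + d|11⟩, it is a product state iff ad − bc = 0.
Here (a, b, c, d) = (-0.2938, 0, (0.4779 + 0.8278i), 0): ad − bc = (-0.2938)(0) − (0)(0.4779 + 0.8278i) = 0, so the state is separable.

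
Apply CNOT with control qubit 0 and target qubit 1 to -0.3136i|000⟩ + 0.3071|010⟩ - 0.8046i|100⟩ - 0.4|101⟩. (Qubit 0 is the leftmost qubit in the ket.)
-0.3136i|000⟩ + 0.3071|010⟩ - 0.8046i|110⟩ - 0.4|111⟩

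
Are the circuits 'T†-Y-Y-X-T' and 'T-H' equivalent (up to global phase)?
No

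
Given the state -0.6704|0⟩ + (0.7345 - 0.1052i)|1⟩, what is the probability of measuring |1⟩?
0.5506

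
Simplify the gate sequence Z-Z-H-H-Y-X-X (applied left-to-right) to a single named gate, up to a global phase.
Y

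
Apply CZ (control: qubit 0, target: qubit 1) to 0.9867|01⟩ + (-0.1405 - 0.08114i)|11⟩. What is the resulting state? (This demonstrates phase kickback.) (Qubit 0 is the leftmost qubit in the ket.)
0.9867|01⟩ + (0.1405 + 0.08114i)|11⟩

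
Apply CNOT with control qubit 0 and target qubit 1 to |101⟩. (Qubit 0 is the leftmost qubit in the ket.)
|111⟩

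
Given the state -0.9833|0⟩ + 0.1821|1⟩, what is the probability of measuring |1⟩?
0.03316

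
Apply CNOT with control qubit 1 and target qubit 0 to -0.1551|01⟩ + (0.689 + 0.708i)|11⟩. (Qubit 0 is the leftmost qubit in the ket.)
(0.689 + 0.708i)|01⟩ - 0.1551|11⟩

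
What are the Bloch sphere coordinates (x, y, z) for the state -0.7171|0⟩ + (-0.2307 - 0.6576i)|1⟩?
(0.3309, 0.9431, 0.02857)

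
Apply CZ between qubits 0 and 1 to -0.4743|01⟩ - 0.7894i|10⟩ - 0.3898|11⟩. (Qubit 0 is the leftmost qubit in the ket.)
-0.4743|01⟩ - 0.7894i|10⟩ + 0.3898|11⟩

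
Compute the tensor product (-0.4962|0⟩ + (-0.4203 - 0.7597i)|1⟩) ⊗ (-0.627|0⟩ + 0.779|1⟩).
0.3111|00⟩ - 0.3865|01⟩ + (0.2635 + 0.4763i)|10⟩ + (-0.3274 - 0.5918i)|11⟩

amp(|b₁b₂…⟩) = product of the factor amplitudes for bits b₁, b₂, …; only kets whose every factor amplitude is nonzero survive.
|00⟩: (-0.4962)(-0.627) = 0.3111
|01⟩: (-0.4962)(0.779) = -0.3865
|10⟩: (-0.4203 - 0.7597i)(-0.627) = (0.2635 + 0.4763i)
|11⟩: (-0.4203 - 0.7597i)(0.779) = (-0.3274 - 0.5918i)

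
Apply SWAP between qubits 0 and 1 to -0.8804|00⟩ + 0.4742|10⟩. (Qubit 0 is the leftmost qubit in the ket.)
-0.8804|00⟩ + 0.4742|01⟩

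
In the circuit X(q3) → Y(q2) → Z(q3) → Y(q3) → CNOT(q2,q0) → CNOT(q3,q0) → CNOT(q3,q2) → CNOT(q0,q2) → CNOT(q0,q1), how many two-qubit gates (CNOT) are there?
5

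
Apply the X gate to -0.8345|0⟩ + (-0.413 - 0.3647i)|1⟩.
(-0.413 - 0.3647i)|0⟩ - 0.8345|1⟩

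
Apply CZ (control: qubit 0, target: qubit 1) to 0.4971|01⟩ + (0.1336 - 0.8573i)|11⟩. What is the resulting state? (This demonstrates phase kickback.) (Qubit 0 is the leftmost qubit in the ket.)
0.4971|01⟩ + (-0.1336 + 0.8573i)|11⟩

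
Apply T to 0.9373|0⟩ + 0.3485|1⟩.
0.9373|0⟩ + (0.2464 + 0.2464i)|1⟩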